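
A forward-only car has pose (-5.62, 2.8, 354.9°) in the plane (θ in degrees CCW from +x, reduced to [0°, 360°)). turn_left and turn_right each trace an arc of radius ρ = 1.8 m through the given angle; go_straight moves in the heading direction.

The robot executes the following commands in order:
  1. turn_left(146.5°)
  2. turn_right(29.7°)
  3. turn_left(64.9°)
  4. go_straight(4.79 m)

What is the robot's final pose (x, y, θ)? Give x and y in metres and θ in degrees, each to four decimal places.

set_pose: (x, y, θ) = (-5.6200, 2.8000, 354.9000°), ρ = 1.8
turn_left(146.5°): centre at ρ to the left, rotate +146.5° → (-4.3370, 5.9996, 501.4000° ≡ 141.4000°)
turn_right(29.7°): centre at ρ to the right, rotate −29.7° → (-4.8865, 6.7408, 111.7000°)
turn_left(64.9°): centre at ρ to the left, rotate +64.9° → (-6.4521, 7.8721, 176.6000°)
go_straight(4.79): x += 4.79·cos θ, y += 4.79·sin θ → (-11.2337, 8.1562, 176.6000°)

(-11.2337, 8.1562, 176.6000°)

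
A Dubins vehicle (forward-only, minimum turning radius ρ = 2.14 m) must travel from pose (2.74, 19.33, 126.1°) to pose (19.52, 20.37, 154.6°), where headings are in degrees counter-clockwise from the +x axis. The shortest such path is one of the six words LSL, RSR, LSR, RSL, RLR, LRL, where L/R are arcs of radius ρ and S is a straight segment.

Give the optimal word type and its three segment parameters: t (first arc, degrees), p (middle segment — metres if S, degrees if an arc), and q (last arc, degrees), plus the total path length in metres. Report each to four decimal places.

RSL: t = 152.1862°, p = 13.6405 m, q = 180.6862°, L = 26.0733 m

Let ψ = atan2(Δy, Δx) = atan2(1.04, 16.78) = 3.5466° be the start→goal bearing.
Normalize: d = |goal − start| / ρ = 16.812198/2.14 = 7.856167, α = (θ_start − ψ) mod 360° = 122.5534° = 2.138961 rad, β = (θ_goal − ψ) mod 360° = 151.0534° = 2.636380 rad.
Common terms: sin α = 0.842890, cos α = -0.538086, sin β = 0.483994, cos β = -0.875071, cos(α−β) = 0.878817, d² = 61.719364. Work in radians in the unit-radius frame; every candidate has L = ρ·(t + p + q).
LSL: p² = 2 + d² − 2cos(α−β) + 2d(sin α − sin β) = 67.600827; p = √p² = 8.221972; φ = atan2(cos β − cos α, d + sin α − sin β) = -0.040997 rad; t = (φ − α) mod 2π = 4.103227 rad, q = (β − φ) mod 2π = 2.677377 rad → L = 2.14·(4.103227 + 8.221972 + 2.677377) = 2.14·15.002576 = 32.105513 m
RSR: p² = 2 + d² − 2cos(α−β) + 2d(sin β − sin α) = 56.322633; p = √p² = 7.504841; φ = atan2(cos α − cos β, d − sin α + sin β) = 0.044918 rad; t = (α − φ) mod 2π = 2.094043 rad, q = (φ − β) mod 2π = 3.691723 rad → L = 2.14·(2.094043 + 7.504841 + 3.691723) = 2.14·13.290607 = 28.441899 m
LSR: p² = d² − 2 + 2cos(α−β) + 2d(sin α + sin β) = 82.325442; p = √p² = 9.073337; φ = atan2(−cos α − cos β, d + sin α + sin β) − atan2(−2, p) = 0.369646 rad; t = (φ − α) mod 2π = 4.513871 rad, q = (φ − β) mod 2π = 4.016452 rad → L = 2.14·(4.513871 + 9.073337 + 4.016452) = 2.14·17.603660 = 37.671832 m
RSL: p² = d² − 2 + 2cos(α−β) − 2d(sin α + sin β) = 40.628555; p = √p² = 6.374053; φ = atan2(cos α + cos β, d − sin α − sin β) − atan2(2, p) = -0.517190 rad; t = (α − φ) mod 2π = 2.656150 rad, q = (β − φ) mod 2π = 3.153569 rad → L = 2.14·(2.656150 + 6.374053 + 3.153569) = 2.14·12.183773 = 26.073274 m
RLR: c = (6 − d² + 2cos(α−β) + 2d(sin α − sin β))/8 = -6.040329, |c| > 1 → infeasible
LRL: c = (6 − d² + 2cos(α−β) − 2d(sin α − sin β))/8 = -7.450103, |c| > 1 → infeasible
Shortest: RSL with L = 26.073274 m ≈ 26.0733 m
Convert RSL to answer units (arcs ×180/π): t = 2.656150·180/π = 152.1862°, p = ρ·p = 2.14·6.374053 = 13.6405 m, q = 3.153569·180/π = 180.6862°, L = 26.0733 m.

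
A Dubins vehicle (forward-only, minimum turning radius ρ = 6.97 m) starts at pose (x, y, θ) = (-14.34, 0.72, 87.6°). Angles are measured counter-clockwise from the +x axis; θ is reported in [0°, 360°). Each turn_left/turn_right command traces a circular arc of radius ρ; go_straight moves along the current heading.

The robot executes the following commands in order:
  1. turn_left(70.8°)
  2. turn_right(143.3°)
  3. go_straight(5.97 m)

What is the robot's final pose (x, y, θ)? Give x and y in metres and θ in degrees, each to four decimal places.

(-12.2241, 22.2575, 15.1000°)

set_pose: (x, y, θ) = (-14.3400, 0.7200, 87.6000°), ρ = 6.97
turn_left(70.8°): centre at ρ to the left, rotate +70.8° → (-18.7381, 7.4924, 158.4000°)
turn_right(143.3°): centre at ρ to the right, rotate −143.3° → (-17.9879, 20.7023, 15.1000°)
go_straight(5.97): x += 5.97·cos θ, y += 5.97·sin θ → (-12.2241, 22.2575, 15.1000°)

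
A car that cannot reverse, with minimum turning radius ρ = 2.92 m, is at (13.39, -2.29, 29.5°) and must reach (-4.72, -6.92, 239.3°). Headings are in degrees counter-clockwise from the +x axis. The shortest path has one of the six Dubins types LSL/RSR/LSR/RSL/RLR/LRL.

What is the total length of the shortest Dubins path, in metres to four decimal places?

Let ψ = atan2(Δy, Δx) = atan2(-4.63, -18.11) = -165.6590° be the start→goal bearing.
Normalize: d = |goal − start| / ρ = 18.692485/2.92 = 6.401536, α = (θ_start − ψ) mod 360° = 195.1590° = 3.406166 rad, β = (θ_goal − ψ) mod 360° = 44.9590° = 0.784682 rad.
Common terms: sin α = -0.261498, cos α = -0.965204, sin β = 0.706600, cos β = 0.707613, cos(α−β) = -0.867765, d² = 40.979663. Work in radians in the unit-radius frame; every candidate has L = ρ·(t + p + q).
LSL: p² = 2 + d² − 2cos(α−β) + 2d(sin α − sin β) = 32.320568; p = √p² = 5.685118; φ = atan2(cos β − cos α, d + sin α − sin β) = 0.298665 rad; t = (φ − α) mod 2π = 3.175684 rad, q = (β − φ) mod 2π = 0.486016 rad → L = 2.92·(3.175684 + 5.685118 + 0.486016) = 2.92·9.346819 = 27.292711 m
RSR: p² = 2 + d² − 2cos(α−β) + 2d(sin β − sin α) = 57.109821; p = √p² = 7.557104; φ = atan2(cos α − cos β, d − sin α + sin β) = -0.223206 rad; t = (α − φ) mod 2π = 3.629372 rad, q = (φ − β) mod 2π = 5.275298 rad → L = 2.92·(3.629372 + 7.557104 + 5.275298) = 2.92·16.461774 = 48.068380 m
LSR: p² = d² − 2 + 2cos(α−β) + 2d(sin α + sin β) = 42.942808; p = √p² = 6.553076; φ = atan2(−cos α − cos β, d + sin α + sin β) − atan2(−2, p) = 0.333826 rad; t = (φ − α) mod 2π = 3.210845 rad, q = (φ − β) mod 2π = 5.832329 rad → L = 2.92·(3.210845 + 6.553076 + 5.832329) = 2.92·15.596251 = 45.541052 m
RSL: p² = d² − 2 + 2cos(α−β) − 2d(sin α + sin β) = 31.545456; p = √p² = 5.616534; φ = atan2(cos α + cos β, d − sin α − sin β) − atan2(2, p) = -0.385310 rad; t = (α − φ) mod 2π = 3.791476 rad, q = (β − φ) mod 2π = 1.169992 rad → L = 2.92·(3.791476 + 5.616534 + 1.169992) = 2.92·10.578002 = 30.887767 m
RLR: c = (6 − d² + 2cos(α−β) + 2d(sin α − sin β))/8 = -6.138728, |c| > 1 → infeasible
LRL: c = (6 − d² + 2cos(α−β) − 2d(sin α − sin β))/8 = -3.040071, |c| > 1 → infeasible
Shortest: LSL with L = 27.292711 m ≈ 27.2927 m

27.2927 m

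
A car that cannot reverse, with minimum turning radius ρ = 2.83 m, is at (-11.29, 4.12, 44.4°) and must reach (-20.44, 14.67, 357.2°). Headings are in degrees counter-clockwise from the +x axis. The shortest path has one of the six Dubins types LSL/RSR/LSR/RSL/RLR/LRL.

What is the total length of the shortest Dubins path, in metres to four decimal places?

23.0350 m

Let ψ = atan2(Δy, Δx) = atan2(10.55, -9.15) = 130.9351° be the start→goal bearing.
Normalize: d = |goal − start| / ρ = 13.965135/2.83 = 4.934677, α = (θ_start − ψ) mod 360° = 273.4649° = 4.772864 rad, β = (θ_goal − ψ) mod 360° = 226.2649° = 3.949068 rad.
Common terms: sin α = -0.998172, cos α = 0.060438, sin β = -0.722544, cos β = -0.691325, cos(α−β) = 0.679441, d² = 24.351034. Work in radians in the unit-radius frame; every candidate has L = ρ·(t + p + q).
LSL: p² = 2 + d² − 2cos(α−β) + 2d(sin α − sin β) = 22.271885; p = √p² = 4.719310; φ = atan2(cos β − cos α, d + sin α − sin β) = -0.159976 rad; t = (φ − α) mod 2π = 1.350345 rad, q = (β − φ) mod 2π = 4.109045 rad → L = 2.83·(1.350345 + 4.719310 + 4.109045) = 2.83·10.178700 = 28.805720 m
RSR: p² = 2 + d² − 2cos(α−β) + 2d(sin β − sin α) = 27.712418; p = √p² = 5.264259; φ = atan2(cos α − cos β, d − sin α + sin β) = 0.143295 rad; t = (α − φ) mod 2π = 4.629569 rad, q = (φ − β) mod 2π = 2.477412 rad → L = 2.83·(4.629569 + 5.264259 + 2.477412) = 2.83·12.371239 = 35.010607 m
LSR: p² = d² − 2 + 2cos(α−β) + 2d(sin α + sin β) = 6.727560; p = √p² = 2.593754; φ = atan2(−cos α − cos β, d + sin α + sin β) − atan2(−2, p) = 0.850690 rad; t = (φ − α) mod 2π = 2.361011 rad, q = (φ − β) mod 2π = 3.184807 rad → L = 2.83·(2.361011 + 2.593754 + 3.184807) = 2.83·8.139572 = 23.034988 m
RSL: p² = d² − 2 + 2cos(α−β) − 2d(sin α + sin β) = 40.692274; p = √p² = 6.379050; φ = atan2(cos α + cos β, d − sin α − sin β) − atan2(2, p) = -0.398331 rad; t = (α − φ) mod 2π = 5.171194 rad, q = (β − φ) mod 2π = 4.347399 rad → L = 2.83·(5.171194 + 6.379050 + 4.347399) = 2.83·15.897643 = 44.990329 m
RLR: c = (6 − d² + 2cos(α−β) + 2d(sin α − sin β))/8 = -2.464052, |c| > 1 → infeasible
LRL: c = (6 − d² + 2cos(α−β) − 2d(sin α − sin β))/8 = -1.783986, |c| > 1 → infeasible
Shortest: LSR with L = 23.034988 m ≈ 23.0350 m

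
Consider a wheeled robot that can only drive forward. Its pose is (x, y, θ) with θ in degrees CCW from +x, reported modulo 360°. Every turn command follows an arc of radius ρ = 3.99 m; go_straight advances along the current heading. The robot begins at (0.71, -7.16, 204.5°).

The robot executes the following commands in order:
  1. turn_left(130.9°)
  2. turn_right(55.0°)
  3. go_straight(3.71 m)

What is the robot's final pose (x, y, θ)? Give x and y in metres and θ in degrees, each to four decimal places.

(3.6369, -20.9752, 280.4000°)

set_pose: (x, y, θ) = (0.7100, -7.1600, 204.5000°), ρ = 3.99
turn_left(130.9°): centre at ρ to the left, rotate +130.9° → (0.7037, -14.4186, 335.4000°)
turn_right(55.0°): centre at ρ to the right, rotate −55.0° → (2.9672, -17.3262, 280.4000°)
go_straight(3.71): x += 3.71·cos θ, y += 3.71·sin θ → (3.6369, -20.9752, 280.4000°)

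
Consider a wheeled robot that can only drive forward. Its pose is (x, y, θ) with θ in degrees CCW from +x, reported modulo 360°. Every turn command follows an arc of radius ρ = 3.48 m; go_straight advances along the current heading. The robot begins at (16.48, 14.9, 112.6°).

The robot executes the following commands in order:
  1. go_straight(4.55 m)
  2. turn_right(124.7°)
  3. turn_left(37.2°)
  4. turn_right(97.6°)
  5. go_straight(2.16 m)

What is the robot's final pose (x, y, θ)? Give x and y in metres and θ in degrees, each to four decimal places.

(26.3241, 19.9270, 287.5000°)

set_pose: (x, y, θ) = (16.4800, 14.9000, 112.6000°), ρ = 3.48
go_straight(4.55): x += 4.55·cos θ, y += 4.55·sin θ → (14.7315, 19.1006, 112.6000°)
turn_right(124.7°): centre at ρ to the right, rotate −124.7° → (18.6737, 23.8406, -12.1000° ≡ 347.9000°)
turn_left(37.2°): centre at ρ to the left, rotate +37.2° → (20.8794, 24.0919, 385.1000° ≡ 25.1000°)
turn_right(97.6°): centre at ρ to the right, rotate −97.6° → (25.6745, 21.9870, -72.5000° ≡ 287.5000°)
go_straight(2.16): x += 2.16·cos θ, y += 2.16·sin θ → (26.3241, 19.9270, 287.5000°)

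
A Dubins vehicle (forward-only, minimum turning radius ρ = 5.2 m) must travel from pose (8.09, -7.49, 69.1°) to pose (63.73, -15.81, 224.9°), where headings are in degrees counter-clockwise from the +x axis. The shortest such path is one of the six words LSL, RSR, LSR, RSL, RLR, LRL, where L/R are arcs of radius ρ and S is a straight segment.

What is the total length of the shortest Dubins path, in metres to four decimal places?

65.7263 m

Let ψ = atan2(Δy, Δx) = atan2(-8.32, 55.64) = -8.5046° be the start→goal bearing.
Normalize: d = |goal − start| / ρ = 56.258617/5.2 = 10.818965, α = (θ_start − ψ) mod 360° = 77.6046° = 1.354455 rad, β = (θ_goal − ψ) mod 360° = 233.4046° = 4.073678 rad.
Common terms: sin α = 0.976689, cos α = 0.214657, sin β = -0.802865, cos β = -0.596161, cos(α−β) = -0.912120, d² = 117.050000. Work in radians in the unit-radius frame; every candidate has L = ρ·(t + p + q).
LSL: p² = 2 + d² − 2cos(α−β) + 2d(sin α − sin β) = 159.380117; p = √p² = 12.624584; φ = atan2(cos β − cos α, d + sin α − sin β) = -0.064270 rad; t = (φ − α) mod 2π = 4.864460 rad, q = (β − φ) mod 2π = 4.137948 rad → L = 5.2·(4.864460 + 12.624584 + 4.137948) = 5.2·21.626992 = 112.460359 m
RSR: p² = 2 + d² − 2cos(α−β) + 2d(sin β − sin α) = 82.368364; p = √p² = 9.075702; φ = atan2(cos α − cos β, d − sin α + sin β) = 0.089459 rad; t = (α − φ) mod 2π = 1.264997 rad, q = (φ − β) mod 2π = 2.298966 rad → L = 5.2·(1.264997 + 9.075702 + 2.298966) = 5.2·12.639664 = 65.726254 m
LSR: p² = d² − 2 + 2cos(α−β) + 2d(sin α + sin β) = 116.986958; p = √p² = 10.816051; φ = atan2(−cos α − cos β, d + sin α + sin β) − atan2(−2, p) = 0.217536 rad; t = (φ − α) mod 2π = 5.146266 rad, q = (φ − β) mod 2π = 2.427043 rad → L = 5.2·(5.146266 + 10.816051 + 2.427043) = 5.2·18.389360 = 95.624671 m
RSL: p² = d² − 2 + 2cos(α−β) − 2d(sin α + sin β) = 109.464562; p = √p² = 10.462531; φ = atan2(cos α + cos β, d − sin α − sin β) − atan2(2, p) = -0.224703 rad; t = (α − φ) mod 2π = 1.579158 rad, q = (β − φ) mod 2π = 4.298381 rad → L = 5.2·(1.579158 + 10.462531 + 4.298381) = 5.2·16.340070 = 84.968366 m
RLR: c = (6 − d² + 2cos(α−β) + 2d(sin α − sin β))/8 = -9.296045, |c| > 1 → infeasible
LRL: c = (6 − d² + 2cos(α−β) − 2d(sin α − sin β))/8 = -18.922515, |c| > 1 → infeasible
Shortest: RSR with L = 65.726254 m ≈ 65.7263 m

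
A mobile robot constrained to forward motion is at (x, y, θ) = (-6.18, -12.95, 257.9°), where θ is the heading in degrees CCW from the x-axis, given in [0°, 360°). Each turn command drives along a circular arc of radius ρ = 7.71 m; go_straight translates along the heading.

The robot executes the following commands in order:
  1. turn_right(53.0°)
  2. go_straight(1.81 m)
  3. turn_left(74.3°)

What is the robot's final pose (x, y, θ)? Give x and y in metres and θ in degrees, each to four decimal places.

(-16.4789, -27.3152, 279.2000°)

set_pose: (x, y, θ) = (-6.1800, -12.9500, 257.9000°), ρ = 7.71
turn_right(53.0°): centre at ρ to the right, rotate −53.0° → (-10.4725, -18.3272, 204.9000°)
go_straight(1.81): x += 1.81·cos θ, y += 1.81·sin θ → (-12.1143, -19.0892, 204.9000°)
turn_left(74.3°): centre at ρ to the left, rotate +74.3° → (-16.4789, -27.3152, 279.2000°)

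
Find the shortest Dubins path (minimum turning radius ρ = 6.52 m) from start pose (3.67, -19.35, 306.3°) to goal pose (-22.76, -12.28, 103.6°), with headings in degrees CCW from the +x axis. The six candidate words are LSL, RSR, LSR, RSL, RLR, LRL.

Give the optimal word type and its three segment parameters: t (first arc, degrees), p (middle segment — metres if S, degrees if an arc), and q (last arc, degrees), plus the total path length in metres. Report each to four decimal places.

Let ψ = atan2(Δy, Δx) = atan2(7.07, -26.43) = 165.0241° be the start→goal bearing.
Normalize: d = |goal − start| / ρ = 27.359273/6.52 = 4.196207, α = (θ_start − ψ) mod 360° = 141.2759° = 2.465730 rad, β = (θ_goal − ψ) mod 360° = 298.5759° = 5.211133 rad.
Common terms: sin α = 0.625570, cos α = -0.780168, sin β = -0.878184, cos β = 0.478323, cos(α−β) = -0.922538, d² = 17.608157. Work in radians in the unit-radius frame; every candidate has L = ρ·(t + p + q).
LSL: p² = 2 + d² − 2cos(α−β) + 2d(sin α − sin β) = 34.073364; p = √p² = 5.837239; φ = atan2(cos β − cos α, d + sin α − sin β) = 0.217303 rad; t = (φ − α) mod 2π = 4.034758 rad, q = (β − φ) mod 2π = 4.993830 rad → L = 6.52·(4.034758 + 5.837239 + 4.993830) = 6.52·14.865828 = 96.925196 m
RSR: p² = 2 + d² − 2cos(α−β) + 2d(sin β − sin α) = 8.833103; p = √p² = 2.972054; φ = atan2(cos α − cos β, d − sin α + sin β) = -0.437241 rad; t = (α − φ) mod 2π = 2.902971 rad, q = (φ − β) mod 2π = 0.634811 rad → L = 6.52·(2.902971 + 2.972054 + 0.634811) = 6.52·6.509836 = 42.444131 m
LSR: p² = d² − 2 + 2cos(α−β) + 2d(sin α + sin β) = 11.643043; p = √p² = 3.412190; φ = atan2(−cos α − cos β, d + sin α + sin β) − atan2(−2, p) = 0.606553 rad; t = (φ − α) mod 2π = 4.424008 rad, q = (φ − β) mod 2π = 1.678605 rad → L = 6.52·(4.424008 + 3.412190 + 1.678605) = 6.52·9.514803 = 62.036519 m
RSL: p² = d² − 2 + 2cos(α−β) − 2d(sin α + sin β) = 15.883119; p = √p² = 3.985363; φ = atan2(cos α + cos β, d − sin α − sin β) − atan2(2, p) = -0.532860 rad; t = (α − φ) mod 2π = 2.998590 rad, q = (β − φ) mod 2π = 5.743993 rad → L = 6.52·(2.998590 + 3.985363 + 5.743993) = 6.52·12.727946 = 82.986211 m
RLR: c = (6 − d² + 2cos(α−β) + 2d(sin α − sin β))/8 = -0.104138; p = 2π − arccos c = 4.608062 rad; φ = atan2(cos α − cos β, d − sin α + sin β) = -0.437241 rad; t = (α − φ + p/2) mod 2π = 5.207002 rad, q = (α − β − t + p) mod 2π = 2.938842 rad → L = 6.52·(5.207002 + 4.608062 + 2.938842) = 6.52·12.753906 = 83.155470 m
LRL: c = (6 − d² + 2cos(α−β) − 2d(sin α − sin β))/8 = -3.259170, |c| > 1 → infeasible
Shortest: RSR with L = 42.444131 m ≈ 42.4441 m
Convert RSR to answer units (arcs ×180/π): t = 2.902971·180/π = 166.3280°, p = ρ·p = 6.52·2.972054 = 19.3778 m, q = 0.634811·180/π = 36.3720°, L = 42.4441 m.

RSR: t = 166.3280°, p = 19.3778 m, q = 36.3720°, L = 42.4441 m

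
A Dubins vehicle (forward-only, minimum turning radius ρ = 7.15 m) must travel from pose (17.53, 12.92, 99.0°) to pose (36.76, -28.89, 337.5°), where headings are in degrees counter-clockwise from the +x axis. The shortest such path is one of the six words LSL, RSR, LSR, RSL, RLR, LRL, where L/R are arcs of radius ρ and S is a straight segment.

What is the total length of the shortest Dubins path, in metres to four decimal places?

68.3367 m

Let ψ = atan2(Δy, Δx) = atan2(-41.81, 19.23) = -65.3005° be the start→goal bearing.
Normalize: d = |goal − start| / ρ = 46.020311/7.15 = 6.436407, α = (θ_start − ψ) mod 360° = 164.3005° = 2.867585 rad, β = (θ_goal − ψ) mod 360° = 42.8005° = 0.747010 rad.
Common terms: sin α = 0.270592, cos α = -0.962694, sin β = 0.679448, cos β = 0.733724, cos(α−β) = -0.522499, d² = 41.427336. Work in radians in the unit-radius frame; every candidate has L = ρ·(t + p + q).
LSL: p² = 2 + d² − 2cos(α−β) + 2d(sin α − sin β) = 39.209206; p = √p² = 6.261726; φ = atan2(cos β − cos α, d + sin α − sin β) = 0.274347 rad; t = (φ − α) mod 2π = 3.689948 rad, q = (β − φ) mod 2π = 0.472663 rad → L = 7.15·(3.689948 + 6.261726 + 0.472663) = 7.15·10.424336 = 74.534001 m
RSR: p² = 2 + d² − 2cos(α−β) + 2d(sin β − sin α) = 49.735460; p = √p² = 7.052337; φ = atan2(cos α − cos β, d − sin α + sin β) = -0.242929 rad; t = (α − φ) mod 2π = 3.110514 rad, q = (φ − β) mod 2π = 5.293246 rad → L = 7.15·(3.110514 + 7.052337 + 5.293246) = 7.15·15.456098 = 110.511098 m
LSR: p² = d² − 2 + 2cos(α−β) + 2d(sin α + sin β) = 50.612024; p = √p² = 7.114213; φ = atan2(−cos α − cos β, d + sin α + sin β) − atan2(−2, p) = 0.305043 rad; t = (φ − α) mod 2π = 3.720643 rad, q = (φ − β) mod 2π = 5.841218 rad → L = 7.15·(3.720643 + 7.114213 + 5.841218) = 7.15·16.676074 = 119.233929 m
RSL: p² = d² − 2 + 2cos(α−β) − 2d(sin α + sin β) = 26.152655; p = √p² = 5.113967; φ = atan2(cos α + cos β, d − sin α − sin β) − atan2(2, p) = -0.414508 rad; t = (α − φ) mod 2π = 3.282093 rad, q = (β − φ) mod 2π = 1.161518 rad → L = 7.15·(3.282093 + 5.113967 + 1.161518) = 7.15·9.557578 = 68.336684 m
RLR: c = (6 − d² + 2cos(α−β) + 2d(sin α − sin β))/8 = -5.216933, |c| > 1 → infeasible
LRL: c = (6 − d² + 2cos(α−β) − 2d(sin α − sin β))/8 = -3.901151, |c| > 1 → infeasible
Shortest: RSL with L = 68.336684 m ≈ 68.3367 m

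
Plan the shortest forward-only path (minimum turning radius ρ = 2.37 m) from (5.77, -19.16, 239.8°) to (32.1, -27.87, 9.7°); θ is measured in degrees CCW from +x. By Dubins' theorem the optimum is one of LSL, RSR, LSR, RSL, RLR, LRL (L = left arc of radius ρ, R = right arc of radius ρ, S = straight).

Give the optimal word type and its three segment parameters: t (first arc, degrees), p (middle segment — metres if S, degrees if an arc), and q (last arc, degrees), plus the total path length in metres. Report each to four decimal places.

Let ψ = atan2(Δy, Δx) = atan2(-8.71, 26.33) = -18.3043° be the start→goal bearing.
Normalize: d = |goal − start| / ρ = 27.733247/2.37 = 11.701792, α = (θ_start − ψ) mod 360° = 258.1043° = 4.504770 rad, β = (θ_goal − ψ) mod 360° = 28.0043° = 0.488767 rad.
Common terms: sin α = -0.978524, cos α = -0.206131, sin β = 0.469538, cos β = 0.882912, cos(α−β) = -0.641450, d² = 136.931938. Work in radians in the unit-radius frame; every candidate has L = ρ·(t + p + q).
LSL: p² = 2 + d² − 2cos(α−β) + 2d(sin α − sin β) = 106.324996; p = √p² = 10.311401; φ = atan2(cos β − cos α, d + sin α − sin β) = 0.105813 rad; t = (φ − α) mod 2π = 1.884229 rad, q = (β − φ) mod 2π = 0.382954 rad → L = 2.37·(1.884229 + 10.311401 + 0.382954) = 2.37·12.578584 = 29.811244 m
RSR: p² = 2 + d² − 2cos(α−β) + 2d(sin β − sin α) = 174.104678; p = √p² = 13.194873; φ = atan2(cos α − cos β, d − sin α + sin β) = -0.082629 rad; t = (α − φ) mod 2π = 4.587399 rad, q = (φ − β) mod 2π = 5.711789 rad → L = 2.37·(4.587399 + 13.194873 + 5.711789) = 2.37·23.494061 = 55.680925 m
LSR: p² = d² − 2 + 2cos(α−β) + 2d(sin α + sin β) = 121.736923; p = √p² = 11.033446; φ = atan2(−cos α − cos β, d + sin α + sin β) − atan2(−2, p) = 0.118928 rad; t = (φ − α) mod 2π = 1.897343 rad, q = (φ − β) mod 2π = 5.913346 rad → L = 2.37·(1.897343 + 11.033446 + 5.913346) = 2.37·18.844135 = 44.660600 m
RSL: p² = d² − 2 + 2cos(α−β) − 2d(sin α + sin β) = 145.561154; p = √p² = 12.064873; φ = atan2(cos α + cos β, d − sin α − sin β) − atan2(2, p) = -0.108908 rad; t = (α − φ) mod 2π = 4.613678 rad, q = (β − φ) mod 2π = 0.597675 rad → L = 2.37·(4.613678 + 12.064873 + 0.597675) = 2.37·17.276226 = 40.944656 m
RLR: c = (6 − d² + 2cos(α−β) + 2d(sin α − sin β))/8 = -20.763085, |c| > 1 → infeasible
LRL: c = (6 − d² + 2cos(α−β) − 2d(sin α − sin β))/8 = -12.290624, |c| > 1 → infeasible
Shortest: LSL with L = 29.811244 m ≈ 29.8112 m
Convert LSL to answer units (arcs ×180/π): t = 1.884229·180/π = 107.9583°, p = ρ·p = 2.37·10.311401 = 24.4380 m, q = 0.382954·180/π = 21.9417°, L = 29.8112 m.

LSL: t = 107.9583°, p = 24.4380 m, q = 21.9417°, L = 29.8112 m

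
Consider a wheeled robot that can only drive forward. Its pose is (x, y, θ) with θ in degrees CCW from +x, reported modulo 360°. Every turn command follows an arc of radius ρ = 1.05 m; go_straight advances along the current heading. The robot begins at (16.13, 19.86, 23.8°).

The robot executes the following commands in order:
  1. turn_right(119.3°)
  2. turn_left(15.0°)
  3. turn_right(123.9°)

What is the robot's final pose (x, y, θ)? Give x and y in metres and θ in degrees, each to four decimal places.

set_pose: (x, y, θ) = (16.1300, 19.8600, 23.8000°), ρ = 1.05
turn_right(119.3°): centre at ρ to the right, rotate −119.3° → (17.5989, 18.7987, -95.5000° ≡ 264.5000°)
turn_left(15.0°): centre at ρ to the left, rotate +15.0° → (17.6085, 18.5247, 279.5000°)
turn_right(123.9°): centre at ρ to the right, rotate −123.9° → (16.1391, 17.3952, 155.6000°)

(16.1391, 17.3952, 155.6000°)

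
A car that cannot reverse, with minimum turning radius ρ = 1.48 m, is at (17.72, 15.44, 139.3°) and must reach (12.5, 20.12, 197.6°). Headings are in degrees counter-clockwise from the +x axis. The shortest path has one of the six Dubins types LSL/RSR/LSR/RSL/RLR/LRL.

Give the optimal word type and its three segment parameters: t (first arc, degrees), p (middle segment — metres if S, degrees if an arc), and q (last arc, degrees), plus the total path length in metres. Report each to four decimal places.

Let ψ = atan2(Δy, Δx) = atan2(4.68, -5.22) = 138.1221° be the start→goal bearing.
Normalize: d = |goal − start| / ρ = 7.010763/1.48 = 4.737002, α = (θ_start − ψ) mod 360° = 1.1779° = 0.020558 rad, β = (θ_goal − ψ) mod 360° = 59.4779° = 1.038085 rad.
Common terms: sin α = 0.020556, cos α = 0.999789, sin β = 0.861433, cos β = 0.507871, cos(α−β) = 0.525472, d² = 22.439189. Work in radians in the unit-radius frame; every candidate has L = ρ·(t + p + q).
LSL: p² = 2 + d² − 2cos(α−β) + 2d(sin α − sin β) = 15.421775; p = √p² = 3.927057; φ = atan2(cos β − cos α, d + sin α − sin β) = -0.125594 rad; t = (φ − α) mod 2π = 6.137034 rad, q = (β − φ) mod 2π = 1.163678 rad → L = 1.48·(6.137034 + 3.927057 + 1.163678) = 1.48·11.227769 = 16.617098 m
RSR: p² = 2 + d² − 2cos(α−β) + 2d(sin β − sin α) = 31.354716; p = √p² = 5.599528; φ = atan2(cos α − cos β, d − sin α + sin β) = 0.087963 rad; t = (α − φ) mod 2π = 6.215780 rad, q = (φ − β) mod 2π = 5.333064 rad → L = 1.48·(6.215780 + 5.599528 + 5.333064) = 1.48·17.148372 = 25.379590 m
LSR: p² = d² − 2 + 2cos(α−β) + 2d(sin α + sin β) = 29.846103; p = √p² = 5.463159; φ = atan2(−cos α − cos β, d + sin α + sin β) − atan2(−2, p) = 0.088794 rad; t = (φ − α) mod 2π = 0.068237 rad, q = (φ − β) mod 2π = 5.333895 rad → L = 1.48·(0.068237 + 5.463159 + 5.333895) = 1.48·10.865291 = 16.080630 m
RSL: p² = d² − 2 + 2cos(α−β) − 2d(sin α + sin β) = 13.134162; p = √p² = 3.624108; φ = atan2(cos α + cos β, d − sin α − sin β) − atan2(2, p) = -0.131468 rad; t = (α − φ) mod 2π = 0.152025 rad, q = (β − φ) mod 2π = 1.169552 rad → L = 1.48·(0.152025 + 3.624108 + 1.169552) = 1.48·4.945686 = 7.319615 m
RLR: c = (6 − d² + 2cos(α−β) + 2d(sin α − sin β))/8 = -2.919340, |c| > 1 → infeasible
LRL: c = (6 − d² + 2cos(α−β) − 2d(sin α − sin β))/8 = -0.927722; p = 2π − arccos c = 3.524126 rad; φ = atan2(cos β − cos α, d + sin α − sin β) = -0.125594 rad; t = (φ − α + p/2) mod 2π = 1.615912 rad, q = (β − α − t + p) mod 2π = 2.925741 rad → L = 1.48·(1.615912 + 3.524126 + 2.925741) = 1.48·8.065779 = 11.937353 m
Shortest: RSL with L = 7.319615 m ≈ 7.3196 m
Convert RSL to answer units (arcs ×180/π): t = 0.152025·180/π = 8.7104°, p = ρ·p = 1.48·3.624108 = 5.3637 m, q = 1.169552·180/π = 67.0104°, L = 7.3196 m.

RSL: t = 8.7104°, p = 5.3637 m, q = 67.0104°, L = 7.3196 m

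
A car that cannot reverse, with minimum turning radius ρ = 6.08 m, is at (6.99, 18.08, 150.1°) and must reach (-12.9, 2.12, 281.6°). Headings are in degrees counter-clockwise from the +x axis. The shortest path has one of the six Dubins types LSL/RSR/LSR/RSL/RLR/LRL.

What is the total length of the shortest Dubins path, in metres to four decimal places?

Let ψ = atan2(Δy, Δx) = atan2(-15.96, -19.89) = -141.2560° be the start→goal bearing.
Normalize: d = |goal − start| / ρ = 25.501641/6.08 = 4.194349, α = (θ_start − ψ) mod 360° = 291.3560° = 5.085121 rad, β = (θ_goal − ψ) mod 360° = 62.8560° = 1.097044 rad.
Common terms: sin α = -0.931336, cos α = 0.364161, sin β = 0.889863, cos β = 0.456229, cos(α−β) = -0.662620, d² = 17.592562. Work in radians in the unit-radius frame; every candidate has L = ρ·(t + p + q).
LSL: p² = 2 + d² − 2cos(α−β) + 2d(sin α − sin β) = 5.640319; p = √p² = 2.374936; φ = atan2(cos β − cos α, d + sin α − sin β) = 0.038776 rad; t = (φ − α) mod 2π = 1.236840 rad, q = (β − φ) mod 2π = 1.058268 rad → L = 6.08·(1.236840 + 2.374936 + 1.058268) = 6.08·4.670044 = 28.393865 m
RSR: p² = 2 + d² − 2cos(α−β) + 2d(sin β − sin α) = 36.195286; p = √p² = 6.016252; φ = atan2(cos α − cos β, d − sin α + sin β) = -0.015304 rad; t = (α − φ) mod 2π = 5.100425 rad, q = (φ − β) mod 2π = 5.170838 rad → L = 6.08·(5.100425 + 6.016252 + 5.170838) = 6.08·16.287514 = 99.028088 m
LSR: p² = d² − 2 + 2cos(α−β) + 2d(sin α + sin β) = 13.919415; p = √p² = 3.730873; φ = atan2(−cos α − cos β, d + sin α + sin β) − atan2(−2, p) = 0.297047 rad; t = (φ − α) mod 2π = 1.495112 rad, q = (φ − β) mod 2π = 5.483189 rad → L = 6.08·(1.495112 + 3.730873 + 5.483189) = 6.08·10.709174 = 65.111776 m
RSL: p² = d² − 2 + 2cos(α−β) − 2d(sin α + sin β) = 14.615230; p = √p² = 3.822987; φ = atan2(cos α + cos β, d − sin α − sin β) − atan2(2, p) = -0.290686 rad; t = (α − φ) mod 2π = 5.375807 rad, q = (β − φ) mod 2π = 1.387730 rad → L = 6.08·(5.375807 + 3.822987 + 1.387730) = 6.08·10.586524 = 64.366067 m
RLR: c = (6 − d² + 2cos(α−β) + 2d(sin α − sin β))/8 = -3.524411, |c| > 1 → infeasible
LRL: c = (6 − d² + 2cos(α−β) − 2d(sin α − sin β))/8 = 0.294960; p = 2π − arccos c = 5.011803 rad; φ = atan2(cos β − cos α, d + sin α − sin β) = 0.038776 rad; t = (φ − α + p/2) mod 2π = 3.742741 rad, q = (β − α − t + p) mod 2π = 3.564169 rad → L = 6.08·(3.742741 + 5.011803 + 3.564169) = 6.08·12.318713 = 74.897777 m
Shortest: LSL with L = 28.393865 m ≈ 28.3939 m

28.3939 m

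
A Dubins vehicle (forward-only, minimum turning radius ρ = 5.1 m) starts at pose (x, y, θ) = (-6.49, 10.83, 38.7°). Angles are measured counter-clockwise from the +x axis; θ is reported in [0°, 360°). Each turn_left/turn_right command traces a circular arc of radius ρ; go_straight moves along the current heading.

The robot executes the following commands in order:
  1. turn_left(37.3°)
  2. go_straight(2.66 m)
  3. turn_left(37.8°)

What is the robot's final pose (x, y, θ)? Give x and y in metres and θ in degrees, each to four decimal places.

set_pose: (x, y, θ) = (-6.4900, 10.8300, 38.7000°), ρ = 5.1
turn_left(37.3°): centre at ρ to the left, rotate +37.3° → (-4.7302, 13.5764, 76.0000°)
go_straight(2.66): x += 2.66·cos θ, y += 2.66·sin θ → (-4.0867, 16.1574, 76.0000°)
turn_left(37.8°): centre at ρ to the left, rotate +37.8° → (-4.3689, 19.4493, 113.8000°)

(-4.3689, 19.4493, 113.8000°)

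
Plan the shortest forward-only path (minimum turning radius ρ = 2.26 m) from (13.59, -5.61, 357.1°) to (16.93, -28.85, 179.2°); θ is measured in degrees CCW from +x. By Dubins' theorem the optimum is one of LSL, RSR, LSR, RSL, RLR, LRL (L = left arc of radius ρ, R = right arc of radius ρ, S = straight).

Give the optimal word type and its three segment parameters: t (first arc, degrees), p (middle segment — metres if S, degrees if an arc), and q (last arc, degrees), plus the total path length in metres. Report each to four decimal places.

RSR: t = 76.5533°, p = 19.0449 m, q = 101.3467°, L = 26.0620 m

Let ψ = atan2(Δy, Δx) = atan2(-23.24, 3.34) = -81.8216° be the start→goal bearing.
Normalize: d = |goal − start| / ρ = 23.478782/2.26 = 10.388842, α = (θ_start − ψ) mod 360° = 78.9216° = 1.377441 rad, β = (θ_goal − ψ) mod 360° = 261.0216° = 4.555686 rad.
Common terms: sin α = 0.981365, cos α = 0.192152, sin β = -0.987747, cos β = -0.156062, cos(α−β) = -0.999328, d² = 107.928029. Work in radians in the unit-radius frame; every candidate has L = ρ·(t + p + q).
LSL: p² = 2 + d² − 2cos(α−β) + 2d(sin α − sin β) = 152.840277; p = √p² = 12.362859; φ = atan2(cos β − cos α, d + sin α − sin β) = -0.028170 rad; t = (φ − α) mod 2π = 4.877574 rad, q = (β − φ) mod 2π = 4.583856 rad → L = 2.26·(4.877574 + 12.362859 + 4.583856) = 2.26·21.824289 = 49.322892 m
RSR: p² = 2 + d² − 2cos(α−β) + 2d(sin β − sin α) = 71.013094; p = √p² = 8.426927; φ = atan2(cos α − cos β, d − sin α + sin β) = 0.041333 rad; t = (α − φ) mod 2π = 1.336108 rad, q = (φ − β) mod 2π = 1.768833 rad → L = 2.26·(1.336108 + 8.426927 + 1.768833) = 2.26·11.531867 = 26.062020 m
LSR: p² = d² − 2 + 2cos(α−β) + 2d(sin α + sin β) = 103.796767; p = √p² = 10.188070; φ = atan2(−cos α − cos β, d + sin α + sin β) − atan2(−2, p) = 0.190367 rad; t = (φ − α) mod 2π = 5.096111 rad, q = (φ − β) mod 2π = 1.917866 rad → L = 2.26·(5.096111 + 10.188070 + 1.917866) = 2.26·17.202047 = 38.876626 m
RSL: p² = d² − 2 + 2cos(α−β) − 2d(sin α + sin β) = 104.061977; p = √p² = 10.201077; φ = atan2(cos α + cos β, d − sin α − sin β) − atan2(2, p) = -0.190130 rad; t = (α − φ) mod 2π = 1.567572 rad, q = (β − φ) mod 2π = 4.745816 rad → L = 2.26·(1.567572 + 10.201077 + 4.745816) = 2.26·16.514465 = 37.322692 m
RLR: c = (6 − d² + 2cos(α−β) + 2d(sin α − sin β))/8 = -7.876637, |c| > 1 → infeasible
LRL: c = (6 − d² + 2cos(α−β) − 2d(sin α − sin β))/8 = -18.105035, |c| > 1 → infeasible
Shortest: RSR with L = 26.062020 m ≈ 26.0620 m
Convert RSR to answer units (arcs ×180/π): t = 1.336108·180/π = 76.5533°, p = ρ·p = 2.26·8.426927 = 19.0449 m, q = 1.768833·180/π = 101.3467°, L = 26.0620 m.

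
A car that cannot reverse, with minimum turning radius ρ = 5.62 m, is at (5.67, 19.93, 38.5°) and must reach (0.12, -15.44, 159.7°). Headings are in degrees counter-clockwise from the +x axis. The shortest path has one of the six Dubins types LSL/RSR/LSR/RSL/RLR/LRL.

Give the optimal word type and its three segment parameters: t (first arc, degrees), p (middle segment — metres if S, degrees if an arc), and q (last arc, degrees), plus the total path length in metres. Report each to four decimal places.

RSR: t = 143.9405°, p = 26.6632 m, q = 94.8595°, L = 50.0864 m

Let ψ = atan2(Δy, Δx) = atan2(-35.37, -5.55) = -98.9177° be the start→goal bearing.
Normalize: d = |goal − start| / ρ = 35.802785/5.62 = 6.370602, α = (θ_start − ψ) mod 360° = 137.4177° = 2.398392 rad, β = (θ_goal − ψ) mod 360° = 258.6177° = 4.513731 rad.
Common terms: sin α = 0.676648, cos α = -0.736306, sin β = -0.980332, cos β = -0.197354, cos(α−β) = -0.518027, d² = 40.584573. Work in radians in the unit-radius frame; every candidate has L = ρ·(t + p + q).
LSL: p² = 2 + d² − 2cos(α−β) + 2d(sin α − sin β) = 64.732556; p = √p² = 8.045654; φ = atan2(cos β − cos α, d + sin α − sin β) = 0.067037 rad; t = (φ − α) mod 2π = 3.951831 rad, q = (β − φ) mod 2π = 4.446694 rad → L = 5.62·(3.951831 + 8.045654 + 4.446694) = 5.62·16.444179 = 92.416285 m
RSR: p² = 2 + d² − 2cos(α−β) + 2d(sin β − sin α) = 22.508699; p = √p² = 4.744333; φ = atan2(cos α − cos β, d − sin α + sin β) = -0.113845 rad; t = (α − φ) mod 2π = 2.512236 rad, q = (φ − β) mod 2π = 1.655610 rad → L = 5.62·(2.512236 + 4.744333 + 1.655610) = 5.62·8.912180 = 50.086449 m
LSR: p² = d² − 2 + 2cos(α−β) + 2d(sin α + sin β) = 33.679220; p = √p² = 5.803380; φ = atan2(−cos α − cos β, d + sin α + sin β) − atan2(−2, p) = 0.484576 rad; t = (φ − α) mod 2π = 4.369369 rad, q = (φ − β) mod 2π = 2.254030 rad → L = 5.62·(4.369369 + 5.803380 + 2.254030) = 5.62·12.426780 = 69.838503 m
RSL: p² = d² − 2 + 2cos(α−β) − 2d(sin α + sin β) = 41.417818; p = √p² = 6.435668; φ = atan2(cos α + cos β, d − sin α − sin β) − atan2(2, p) = -0.440294 rad; t = (α − φ) mod 2π = 2.838685 rad, q = (β − φ) mod 2π = 4.954024 rad → L = 5.62·(2.838685 + 6.435668 + 4.954024) = 5.62·14.228377 = 79.963479 m
RLR: c = (6 − d² + 2cos(α−β) + 2d(sin α − sin β))/8 = -1.813587, |c| > 1 → infeasible
LRL: c = (6 − d² + 2cos(α−β) − 2d(sin α − sin β))/8 = -7.091569, |c| > 1 → infeasible
Shortest: RSR with L = 50.086449 m ≈ 50.0864 m
Convert RSR to answer units (arcs ×180/π): t = 2.512236·180/π = 143.9405°, p = ρ·p = 5.62·4.744333 = 26.6632 m, q = 1.655610·180/π = 94.8595°, L = 50.0864 m.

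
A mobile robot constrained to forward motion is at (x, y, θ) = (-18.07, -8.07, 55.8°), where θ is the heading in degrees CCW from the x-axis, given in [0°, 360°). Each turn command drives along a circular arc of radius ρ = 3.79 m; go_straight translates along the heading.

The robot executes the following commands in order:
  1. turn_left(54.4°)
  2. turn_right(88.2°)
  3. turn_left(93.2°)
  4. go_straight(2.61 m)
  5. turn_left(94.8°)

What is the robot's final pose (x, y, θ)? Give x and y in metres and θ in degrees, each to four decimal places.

set_pose: (x, y, θ) = (-18.0700, -8.0700, 55.8000°), ρ = 3.79
turn_left(54.4°): centre at ρ to the left, rotate +54.4° → (-17.6477, -4.6310, 110.2000°)
turn_right(88.2°): centre at ρ to the right, rotate −88.2° → (-15.5106, 0.1917, 22.0000°)
turn_left(93.2°): centre at ρ to the left, rotate +93.2° → (-13.5011, 5.3194, 115.2000°)
go_straight(2.61): x += 2.61·cos θ, y += 2.61·sin θ → (-14.6124, 7.6810, 115.2000°)
turn_left(94.8°): centre at ρ to the left, rotate +94.8° → (-19.9367, 9.3495, 210.0000°)

(-19.9367, 9.3495, 210.0000°)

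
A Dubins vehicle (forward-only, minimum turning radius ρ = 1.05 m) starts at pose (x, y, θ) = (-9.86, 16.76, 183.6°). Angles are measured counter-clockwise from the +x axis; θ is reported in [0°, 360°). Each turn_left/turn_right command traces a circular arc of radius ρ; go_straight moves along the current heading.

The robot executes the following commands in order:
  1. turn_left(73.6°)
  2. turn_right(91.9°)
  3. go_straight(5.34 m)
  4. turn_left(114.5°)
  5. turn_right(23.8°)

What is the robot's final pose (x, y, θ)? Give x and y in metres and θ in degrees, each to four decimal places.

(-18.5905, 14.8897, 256.0000°)

set_pose: (x, y, θ) = (-9.8600, 16.7600, 183.6000°), ρ = 1.05
turn_left(73.6°): centre at ρ to the left, rotate +73.6° → (-10.8180, 15.9447, 257.2000°)
turn_right(91.9°): centre at ρ to the right, rotate −91.9° → (-12.1083, 15.1617, 165.3000°)
go_straight(5.34): x += 5.34·cos θ, y += 5.34·sin θ → (-17.2735, 16.5168, 165.3000°)
turn_left(114.5°): centre at ρ to the left, rotate +114.5° → (-18.5747, 15.3224, 279.8000°)
turn_right(23.8°): centre at ρ to the right, rotate −23.8° → (-18.5905, 14.8897, 256.0000°)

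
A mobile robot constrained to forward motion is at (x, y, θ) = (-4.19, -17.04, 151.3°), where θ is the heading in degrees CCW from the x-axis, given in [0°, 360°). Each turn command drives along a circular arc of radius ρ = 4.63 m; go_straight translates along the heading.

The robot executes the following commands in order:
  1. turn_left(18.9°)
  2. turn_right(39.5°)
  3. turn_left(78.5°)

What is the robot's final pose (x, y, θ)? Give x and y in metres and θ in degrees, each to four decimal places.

set_pose: (x, y, θ) = (-4.1900, -17.0400, 151.3000°), ρ = 4.63
turn_left(18.9°): centre at ρ to the left, rotate +18.9° → (-5.6254, -16.5387, 170.2000°)
turn_right(39.5°): centre at ρ to the right, rotate −39.5° → (-8.3475, -14.9955, 130.7000°)
turn_left(78.5°): centre at ρ to the left, rotate +78.5° → (-14.1164, -13.9731, 209.2000°)

(-14.1164, -13.9731, 209.2000°)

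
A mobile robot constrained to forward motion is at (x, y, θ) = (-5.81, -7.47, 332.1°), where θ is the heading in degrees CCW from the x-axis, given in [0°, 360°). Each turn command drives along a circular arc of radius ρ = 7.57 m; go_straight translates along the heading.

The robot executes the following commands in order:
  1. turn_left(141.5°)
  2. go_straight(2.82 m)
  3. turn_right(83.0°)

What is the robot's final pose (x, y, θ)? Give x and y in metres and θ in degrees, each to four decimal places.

set_pose: (x, y, θ) = (-5.8100, -7.4700, 332.1000°), ρ = 7.57
turn_left(141.5°): centre at ρ to the left, rotate +141.5° → (4.6691, 2.2507, 473.6000° ≡ 113.6000°)
go_straight(2.82): x += 2.82·cos θ, y += 2.82·sin θ → (3.5401, 4.8349, 113.6000°)
turn_right(83.0°): centre at ρ to the right, rotate −83.0° → (6.6235, 14.3814, 30.6000°)

(6.6235, 14.3814, 30.6000°)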